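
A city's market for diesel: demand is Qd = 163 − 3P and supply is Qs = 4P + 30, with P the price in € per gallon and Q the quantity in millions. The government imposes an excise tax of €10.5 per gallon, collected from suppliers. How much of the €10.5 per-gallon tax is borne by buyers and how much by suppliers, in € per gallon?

Buyers bear €6 per gallon; suppliers bear €4.5 per gallon.

Before the tax: set 163 − 3P = 4P + 30 → P* = €19, Q* = 106.
With the tax collected from suppliers, supply shifts: Qs = 4(P − 10.5) + 30.
Solving gives Q = 88 with buyers paying €25 and suppliers receiving €14.5 (the €10.5 wedge).
Burden on buyers: €6; on suppliers: €4.5. (They sum to €10.5.)
The less price-elastic side of the market bears the larger share of a per-unit tax.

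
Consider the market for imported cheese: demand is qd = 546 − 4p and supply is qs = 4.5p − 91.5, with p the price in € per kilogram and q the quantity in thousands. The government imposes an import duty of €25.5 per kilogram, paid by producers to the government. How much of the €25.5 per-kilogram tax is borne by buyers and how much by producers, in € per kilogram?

Buyers bear €13.5 per kilogram; producers bear €12 per kilogram.

Without the tax, 546 − 4p = 4.5p − 91.5 gives 8.5p = 637.5, so p* = €75 and q* = 246.
With the tax collected from producers, supply shifts: qs = 4.5(p − 25.5) − 91.5.
Solving gives q = 192 with buyers paying €88.5 and producers receiving €63 (the €25.5 wedge).
Burden on buyers: €13.5; on producers: €12. (They sum to €25.5.)
The less price-elastic side of the market bears the larger share of a per-unit tax.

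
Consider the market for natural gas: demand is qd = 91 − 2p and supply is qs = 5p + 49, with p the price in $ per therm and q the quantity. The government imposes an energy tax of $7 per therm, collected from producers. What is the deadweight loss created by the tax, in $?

Without the tax, 91 − 2p = 5p + 49 gives 7p = 42, so p* = $6 and q* = 79.
With the tax collected from producers, supply shifts: qs = 5(p − 7) + 49.
Solving gives q = 69 with buyers paying $11 and producers receiving $4 (the $7 wedge).
Quantity falls by |ΔQ| = |79 − 69| = 10.
DWL = ½ · t · |ΔQ| = ½ · 7 · 10 = $35.

Deadweight loss = $35.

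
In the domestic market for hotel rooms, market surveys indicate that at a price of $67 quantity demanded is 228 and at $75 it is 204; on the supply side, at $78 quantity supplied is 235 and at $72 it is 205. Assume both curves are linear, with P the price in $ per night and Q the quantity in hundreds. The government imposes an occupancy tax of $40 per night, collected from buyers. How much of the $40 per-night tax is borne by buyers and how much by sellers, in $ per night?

Buyers bear $25 per night; sellers bear $15 per night.

Demand slope: (204 − 228)/(75 − 67) = -3, so Qd = 429 − 3P.
Supply slope: (205 − 235)/(72 − 78) = 5, so Qs = 5P − 155.
Before the tax: set 429 − 3P = 5P − 155 → P* = $73, Q* = 210.
With the tax collected from buyers, demand (in seller-price terms) shifts: Qd = 429 − 3(P + 40).
New equilibrium: buyers pay $98, sellers receive $58, Q = 135. (Wedge: Pb − Ps = 40.)
Burden on buyers: $25; on sellers: $15. (They sum to $40.)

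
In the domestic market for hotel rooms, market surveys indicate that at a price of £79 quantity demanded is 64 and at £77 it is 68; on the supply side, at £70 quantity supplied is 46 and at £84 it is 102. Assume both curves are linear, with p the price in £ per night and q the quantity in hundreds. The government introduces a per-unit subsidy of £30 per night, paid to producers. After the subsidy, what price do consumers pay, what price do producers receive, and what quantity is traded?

Consumers pay £56; producers receive £86; quantity = 110.

Demand slope: (68 − 64)/(77 − 79) = -2, so qd = 222 − 2p.
Supply slope: (102 − 46)/(84 − 70) = 4, so qs = 4p − 234.
Without the subsidy, 222 − 2p = 4p − 234 gives 6p = 456, so p* = £76 and q* = 70.
With a per-unit subsidy paid to producers, each receives p + 30 per unit sold, so supply becomes qs = 4(p + 30) − 234.
New equilibrium: consumers pay £56, producers receive £86, q = 110. (Wedge: pb − ps = −30.)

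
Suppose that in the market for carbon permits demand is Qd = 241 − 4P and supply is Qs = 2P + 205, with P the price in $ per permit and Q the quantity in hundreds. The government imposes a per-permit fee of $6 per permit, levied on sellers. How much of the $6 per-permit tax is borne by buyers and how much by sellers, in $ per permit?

Buyers bear $2 per permit; sellers bear $4 per permit.

Without the tax, 241 − 4P = 2P + 205 gives 6P = 36, so P* = $6 and Q* = 217.
With the tax collected from sellers, supply shifts: Qs = 2(P − 6) + 205.
New equilibrium: buyers pay $8, sellers receive $2, Q = 209. (Wedge: Pb − Ps = 6.)
Burden on buyers: $2; on sellers: $4. (They sum to $6.)
The less price-elastic side of the market bears the larger share of a per-unit tax.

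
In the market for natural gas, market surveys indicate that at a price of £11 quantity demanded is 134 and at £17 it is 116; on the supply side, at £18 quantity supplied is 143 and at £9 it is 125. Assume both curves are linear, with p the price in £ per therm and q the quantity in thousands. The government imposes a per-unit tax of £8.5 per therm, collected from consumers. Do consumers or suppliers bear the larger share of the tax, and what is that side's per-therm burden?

Suppliers bear the larger share: £5.1 per therm.

Demand slope: (116 − 134)/(17 − 11) = -3, so qd = 167 − 3p.
Supply slope: (125 − 143)/(9 − 18) = 2, so qs = 2p + 107.
Before the tax: set 167 − 3p = 2p + 107 → p* = £12, q* = 131.
With the tax collected from consumers, demand (in seller-price terms) shifts: qd = 167 − 3(p + 8.5).
Solving gives q = 120.8 with consumers paying £15.4 and suppliers receiving £6.9 (the £8.5 wedge).
Per-therm burden: consumers £3.4, suppliers £5.1.
Suppliers take the larger share because supply is less price-elastic here (demand slope 3 vs supply slope 2).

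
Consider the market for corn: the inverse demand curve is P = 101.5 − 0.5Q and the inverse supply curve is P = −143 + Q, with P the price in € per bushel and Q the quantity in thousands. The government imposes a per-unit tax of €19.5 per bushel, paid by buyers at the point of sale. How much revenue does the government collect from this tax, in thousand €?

Inverting to Q(P) form: Qd = 203 − 2P; Qs = P + 143.
Without the tax, 203 − 2P = P + 143 gives 3P = 60, so P* = €20 and Q* = 163.
With the tax collected from buyers, demand (in seller-price terms) shifts: Qd = 203 − 2(P + 19.5).
Solving gives Q = 150 with buyers paying €26.5 and suppliers receiving €7 (the €19.5 wedge).
Revenue = t · Q = 19.5 · 150 = €2925.

Tax revenue = €2925 thousand.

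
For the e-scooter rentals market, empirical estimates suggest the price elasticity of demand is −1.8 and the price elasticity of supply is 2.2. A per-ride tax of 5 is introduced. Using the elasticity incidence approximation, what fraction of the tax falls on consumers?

Consumers' share ≈ 0.55.

Incidence ratio: consumers' share ≈ εs / (εs + |εd|) = 2.2 / (2.2 + 1.8) = 0.55.
Supply is the more elastic side, so consumers bear the larger share.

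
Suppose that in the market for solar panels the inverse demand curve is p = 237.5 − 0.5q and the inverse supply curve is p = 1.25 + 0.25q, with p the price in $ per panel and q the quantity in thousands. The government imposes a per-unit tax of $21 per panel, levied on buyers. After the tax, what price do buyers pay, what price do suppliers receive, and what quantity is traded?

Buyers pay $94; suppliers receive $73; quantity = 287.

Inverting to q(p) form: qd = 475 − 2p; qs = 4p − 5.
Before the tax: set 475 − 2p = 4p − 5 → p* = $80, q* = 315.
With the tax collected from buyers, demand (in seller-price terms) shifts: qd = 475 − 2(p + 21).
New equilibrium: buyers pay $94, suppliers receive $73, q = 287. (Wedge: pb − ps = 21.)
The less price-elastic side of the market bears the larger share of a per-unit tax.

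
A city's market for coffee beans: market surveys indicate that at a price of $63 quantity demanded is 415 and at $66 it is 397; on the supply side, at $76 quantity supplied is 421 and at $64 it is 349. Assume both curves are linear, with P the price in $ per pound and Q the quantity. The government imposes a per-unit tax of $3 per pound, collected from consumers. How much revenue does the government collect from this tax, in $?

Demand slope: (397 − 415)/(66 − 63) = -6, so Qd = 793 − 6P.
Supply slope: (349 − 421)/(64 − 76) = 6, so Qs = 6P − 35.
Without the tax, 793 − 6P = 6P − 35 gives 12P = 828, so P* = $69 and Q* = 379.
With the tax collected from consumers, demand (in seller-price terms) shifts: Qd = 793 − 6(P + 3).
New equilibrium: consumers pay $70.5, producers receive $67.5, Q = 370. (Wedge: Pb − Ps = 3.)
Revenue = t · Q = 3 · 370 = $1110.

Tax revenue = $1110.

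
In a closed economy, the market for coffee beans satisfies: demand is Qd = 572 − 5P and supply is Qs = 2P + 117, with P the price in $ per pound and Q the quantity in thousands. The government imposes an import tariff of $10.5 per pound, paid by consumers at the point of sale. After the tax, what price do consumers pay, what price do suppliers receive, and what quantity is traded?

Consumers pay $68; suppliers receive $57.5; quantity = 232.

Without the tax, 572 − 5P = 2P + 117 gives 7P = 455, so P* = $65 and Q* = 247.
With the tax collected from consumers, demand (in seller-price terms) shifts: Qd = 572 − 5(P + 10.5).
Solving gives Q = 232 with consumers paying $68 and suppliers receiving $57.5 (the $10.5 wedge).
The less price-elastic side of the market bears the larger share of a per-unit tax.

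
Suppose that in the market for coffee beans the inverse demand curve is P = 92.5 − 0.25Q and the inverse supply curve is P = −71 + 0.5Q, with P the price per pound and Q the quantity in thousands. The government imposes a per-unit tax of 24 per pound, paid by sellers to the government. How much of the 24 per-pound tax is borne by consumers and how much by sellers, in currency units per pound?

Rewrite in direct form: Qd = 370 − 4P and Qs = 2P + 142.
Before the tax: set 370 − 4P = 2P + 142 → P* = 38, Q* = 218.
With the tax collected from sellers, supply shifts: Qs = 2(P − 24) + 142.
Solving gives Q = 186 with consumers paying 46 and sellers receiving 22 (the 24 wedge).
Burden on consumers: 8; on sellers: 16. (They sum to 24.)

Consumers bear 8 per pound; sellers bear 16 per pound.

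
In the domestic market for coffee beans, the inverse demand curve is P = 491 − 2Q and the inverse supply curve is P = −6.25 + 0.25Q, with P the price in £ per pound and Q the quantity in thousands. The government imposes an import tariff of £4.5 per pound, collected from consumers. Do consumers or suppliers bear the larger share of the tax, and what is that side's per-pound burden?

Inverting to Q(P) form: Qd = 245.5 − 0.5P; Qs = 4P + 25.
Before the tax: set 245.5 − 0.5P = 4P + 25 → P* = £49, Q* = 221.
With the tax collected from consumers, demand (in seller-price terms) shifts: Qd = 245.5 − 0.5(P + 4.5).
Solving gives Q = 219 with consumers paying £53 and suppliers receiving £48.5 (the £4.5 wedge).
Per-pound burden: consumers £4, suppliers £0.5.
Consumers take the larger share because demand is less price-elastic here (demand slope 0.5 vs supply slope 4).
The less price-elastic side of the market bears the larger share of a per-unit tax.

Consumers bear the larger share: £4 per pound.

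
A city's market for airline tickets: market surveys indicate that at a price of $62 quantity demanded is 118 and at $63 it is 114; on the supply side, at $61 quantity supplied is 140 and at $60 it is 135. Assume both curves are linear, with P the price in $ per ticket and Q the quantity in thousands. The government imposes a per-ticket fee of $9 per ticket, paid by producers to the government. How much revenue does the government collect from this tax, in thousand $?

Demand slope: (114 − 118)/(63 − 62) = -4, so Qd = 366 − 4P.
Supply slope: (135 − 140)/(60 − 61) = 5, so Qs = 5P − 165.
Before the tax: set 366 − 4P = 5P − 165 → P* = $59, Q* = 130.
With the tax collected from producers, supply shifts: Qs = 5(P − 9) − 165.
New equilibrium: consumers pay $64, producers receive $55, Q = 110. (Wedge: Pb − Ps = 9.)
Revenue = t · Q = 9 · 110 = $990.

Tax revenue = $990 thousand.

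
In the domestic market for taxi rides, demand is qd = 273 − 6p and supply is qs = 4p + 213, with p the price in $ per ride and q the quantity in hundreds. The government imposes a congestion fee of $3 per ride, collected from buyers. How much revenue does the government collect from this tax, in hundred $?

Before the tax: set 273 − 6p = 4p + 213 → p* = $6, q* = 237.
With the tax collected from buyers, demand (in seller-price terms) shifts: qd = 273 − 6(p + 3).
Solving gives q = 229.8 with buyers paying $7.2 and producers receiving $4.2 (the $3 wedge).
Revenue = t · Q = 3 · 229.8 = $689.4.

Tax revenue = $689.4 hundred.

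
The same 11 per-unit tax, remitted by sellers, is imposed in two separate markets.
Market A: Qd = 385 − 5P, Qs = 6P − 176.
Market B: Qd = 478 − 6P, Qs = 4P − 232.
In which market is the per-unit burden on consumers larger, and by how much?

Market A: pre-tax P* = 51, Q* = 130; post-tax Q = 100; per-unit burden on consumers = 6.
Market B: pre-tax P* = 71, Q* = 52; post-tax Q = 25.6; per-unit burden on consumers = 4.4.
Difference: 6 vs 4.4 → market A is larger by 1.6.

Market A, by 1.6.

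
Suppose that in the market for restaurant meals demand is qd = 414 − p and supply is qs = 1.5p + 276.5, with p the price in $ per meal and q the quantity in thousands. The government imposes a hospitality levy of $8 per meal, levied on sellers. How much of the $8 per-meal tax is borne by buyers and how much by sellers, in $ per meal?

Without the tax, 414 − p = 1.5p + 276.5 gives 2.5p = 137.5, so p* = $55 and q* = 359.
With the tax collected from sellers, supply shifts: qs = 1.5(p − 8) + 276.5.
Solving gives q = 354.2 with buyers paying $59.8 and sellers receiving $51.8 (the $8 wedge).
Burden on buyers: $4.8; on sellers: $3.2. (They sum to $8.)

Buyers bear $4.8 per meal; sellers bear $3.2 per meal.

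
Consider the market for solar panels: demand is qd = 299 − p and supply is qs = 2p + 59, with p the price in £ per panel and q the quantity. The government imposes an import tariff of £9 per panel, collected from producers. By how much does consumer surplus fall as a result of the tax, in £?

Consumer surplus falls by £1296.

Without the tax, 299 − p = 2p + 59 gives 3p = 240, so p* = £80 and q* = 219.
With the tax collected from producers, supply shifts: qs = 2(p − 9) + 59.
New equilibrium: buyers pay £86, producers receive £77, q = 213. (Wedge: pb − ps = 9.)
ΔCS is the trapezoid between Q = 213 and Q = 219 of height £6: ½ · (219 + 213) · 6 = £1296.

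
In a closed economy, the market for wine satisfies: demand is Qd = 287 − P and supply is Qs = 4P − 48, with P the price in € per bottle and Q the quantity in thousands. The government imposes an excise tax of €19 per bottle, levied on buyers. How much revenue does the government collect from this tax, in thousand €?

Tax revenue = €3891.2 thousand.

Without the tax, 287 − P = 4P − 48 gives 5P = 335, so P* = €67 and Q* = 220.
With the tax collected from buyers, demand (in seller-price terms) shifts: Qd = 287 − (P + 19).
New equilibrium: buyers pay €82.2, producers receive €63.2, Q = 204.8. (Wedge: Pb − Ps = 19.)
Revenue = t · Q = 19 · 204.8 = €3891.2.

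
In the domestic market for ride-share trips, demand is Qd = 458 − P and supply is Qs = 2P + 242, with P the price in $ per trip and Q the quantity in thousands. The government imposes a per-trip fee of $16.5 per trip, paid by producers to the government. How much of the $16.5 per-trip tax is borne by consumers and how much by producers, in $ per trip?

Without the tax, 458 − P = 2P + 242 gives 3P = 216, so P* = $72 and Q* = 386.
With the tax collected from producers, supply shifts: Qs = 2(P − 16.5) + 242.
Solving gives Q = 375 with consumers paying $83 and producers receiving $66.5 (the $16.5 wedge).
Burden on consumers: $11; on producers: $5.5. (They sum to $16.5.)

Consumers bear $11 per trip; producers bear $5.5 per trip.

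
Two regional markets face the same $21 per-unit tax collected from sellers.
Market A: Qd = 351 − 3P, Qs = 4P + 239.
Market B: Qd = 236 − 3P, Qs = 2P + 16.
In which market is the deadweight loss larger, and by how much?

Market A: pre-tax P* = $16, Q* = 303; post-tax Q = 267; deadweight loss = $378.
Market B: pre-tax P* = $44, Q* = 104; post-tax Q = 78.8; deadweight loss = $264.6.
Difference: $378 vs $264.6 → market A is larger by $113.4.

Market A, by $113.4.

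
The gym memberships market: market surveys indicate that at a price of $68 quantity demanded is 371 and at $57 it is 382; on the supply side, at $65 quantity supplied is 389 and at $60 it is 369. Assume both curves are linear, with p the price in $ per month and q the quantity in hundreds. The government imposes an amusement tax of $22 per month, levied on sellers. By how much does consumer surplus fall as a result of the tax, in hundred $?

Consumer surplus falls by $6480.32 hundred.

Demand slope: (382 − 371)/(57 − 68) = -1, so qd = 439 − p.
Supply slope: (369 − 389)/(60 − 65) = 4, so qs = 4p + 129.
Before the tax: set 439 − p = 4p + 129 → p* = $62, q* = 377.
With the tax collected from sellers, supply shifts: qs = 4(p − 22) + 129.
Solving gives q = 359.4 with buyers paying $79.6 and sellers receiving $57.6 (the $22 wedge).
ΔCS is the trapezoid between Q = 359.4 and Q = 377 of height $17.6: ½ · (377 + 359.4) · 17.6 = $6480.32.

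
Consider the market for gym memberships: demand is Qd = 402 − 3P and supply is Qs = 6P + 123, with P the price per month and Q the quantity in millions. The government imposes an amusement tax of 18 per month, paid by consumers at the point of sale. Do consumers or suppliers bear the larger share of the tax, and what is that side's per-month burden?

Consumers bear the larger share: 12 per month.

Without the tax, 402 − 3P = 6P + 123 gives 9P = 279, so P* = 31 and Q* = 309.
With the tax collected from consumers, demand (in seller-price terms) shifts: Qd = 402 − 3(P + 18).
Solving gives Q = 273 with consumers paying 43 and suppliers receiving 25 (the 18 wedge).
Per-month burden: consumers 12, suppliers 6.
Consumers take the larger share because demand is less price-elastic here (demand slope 3 vs supply slope 6).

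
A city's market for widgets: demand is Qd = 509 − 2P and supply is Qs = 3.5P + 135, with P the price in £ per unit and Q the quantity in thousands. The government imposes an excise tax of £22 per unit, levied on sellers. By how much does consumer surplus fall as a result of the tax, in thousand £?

Consumer surplus falls by £5026 thousand.

Without the tax, 509 − 2P = 3.5P + 135 gives 5.5P = 374, so P* = £68 and Q* = 373.
With the tax collected from sellers, supply shifts: Qs = 3.5(P − 22) + 135.
Solving gives Q = 345 with buyers paying £82 and sellers receiving £60 (the £22 wedge).
ΔCS is the trapezoid between Q = 345 and Q = 373 of height £14: ½ · (373 + 345) · 14 = £5026.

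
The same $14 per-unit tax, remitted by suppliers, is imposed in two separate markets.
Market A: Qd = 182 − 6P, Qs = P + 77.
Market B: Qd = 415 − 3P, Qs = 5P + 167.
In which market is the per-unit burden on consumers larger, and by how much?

Market A: pre-tax P* = $15, Q* = 92; post-tax Q = 80; per-unit burden on consumers = $2.
Market B: pre-tax P* = $31, Q* = 322; post-tax Q = 295.75; per-unit burden on consumers = $8.75.
Difference: $2 vs $8.75 → market B is larger by $6.75.

Market B, by $6.75.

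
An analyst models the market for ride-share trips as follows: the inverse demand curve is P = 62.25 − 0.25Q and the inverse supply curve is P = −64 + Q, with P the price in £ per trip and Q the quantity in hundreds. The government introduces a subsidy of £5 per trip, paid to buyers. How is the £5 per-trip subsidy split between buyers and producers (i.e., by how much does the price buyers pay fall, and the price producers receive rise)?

Inverting to Q(P) form: Qd = 249 − 4P; Qs = P + 64.
Without the subsidy, 249 − 4P = P + 64 gives 5P = 185, so P* = £37 and Q* = 101.
With a per-unit subsidy paid to buyers, each effectively pays P − 5, so demand becomes Qd = 249 − 4(P − 5).
Solving gives Q = 105 with buyers paying £36 and producers receiving £41 (the £5 wedge).
Gain to buyers: £1; to producers: £4. (They sum to £5.)

Buyers gain £1 per trip; producers gain £4 per trip.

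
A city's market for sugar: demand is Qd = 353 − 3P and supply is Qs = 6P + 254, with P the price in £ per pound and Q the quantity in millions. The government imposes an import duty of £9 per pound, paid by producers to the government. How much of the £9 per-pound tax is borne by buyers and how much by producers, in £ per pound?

Without the tax, 353 − 3P = 6P + 254 gives 9P = 99, so P* = £11 and Q* = 320.
With the tax collected from producers, supply shifts: Qs = 6(P − 9) + 254.
Solving gives Q = 302 with buyers paying £17 and producers receiving £8 (the £9 wedge).
Burden on buyers: £6; on producers: £3. (They sum to £9.)
The less price-elastic side of the market bears the larger share of a per-unit tax.

Buyers bear £6 per pound; producers bear £3 per pound.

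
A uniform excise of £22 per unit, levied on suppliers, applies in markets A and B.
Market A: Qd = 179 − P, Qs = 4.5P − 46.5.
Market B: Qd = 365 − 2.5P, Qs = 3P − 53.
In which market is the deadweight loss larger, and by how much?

Market A: pre-tax P* = £41, Q* = 138; post-tax Q = 120; deadweight loss = £198.
Market B: pre-tax P* = £76, Q* = 175; post-tax Q = 145; deadweight loss = £330.
Difference: £198 vs £330 → market B is larger by £132.

Market B, by £132.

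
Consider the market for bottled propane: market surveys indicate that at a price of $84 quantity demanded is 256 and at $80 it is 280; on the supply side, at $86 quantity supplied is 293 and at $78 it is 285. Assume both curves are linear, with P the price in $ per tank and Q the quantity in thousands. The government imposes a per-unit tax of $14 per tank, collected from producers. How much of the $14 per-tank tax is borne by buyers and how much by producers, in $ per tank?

Buyers bear $2 per tank; producers bear $12 per tank.

Demand slope: (280 − 256)/(80 − 84) = -6, so Qd = 760 − 6P.
Supply slope: (285 − 293)/(78 − 86) = 1, so Qs = P + 207.
Before the tax: set 760 − 6P = P + 207 → P* = $79, Q* = 286.
With the tax collected from producers, supply shifts: Qs = (P − 14) + 207.
New equilibrium: buyers pay $81, producers receive $67, Q = 274. (Wedge: Pb − Ps = 14.)
Burden on buyers: $2; on producers: $12. (They sum to $14.)
The less price-elastic side of the market bears the larger share of a per-unit tax.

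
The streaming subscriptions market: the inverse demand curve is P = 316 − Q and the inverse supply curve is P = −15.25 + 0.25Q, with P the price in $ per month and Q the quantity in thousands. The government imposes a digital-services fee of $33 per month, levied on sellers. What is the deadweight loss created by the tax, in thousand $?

Rewrite in direct form: Qd = 316 − P and Qs = 4P + 61.
Without the tax, 316 − P = 4P + 61 gives 5P = 255, so P* = $51 and Q* = 265.
With the tax collected from sellers, supply shifts: Qs = 4(P − 33) + 61.
Solving gives Q = 238.6 with consumers paying $77.4 and sellers receiving $44.4 (the $33 wedge).
Quantity falls by |ΔQ| = |265 − 238.6| = 26.4.
DWL = ½ · t · |ΔQ| = ½ · 33 · 26.4 = $435.6.

Deadweight loss = $435.6 thousand.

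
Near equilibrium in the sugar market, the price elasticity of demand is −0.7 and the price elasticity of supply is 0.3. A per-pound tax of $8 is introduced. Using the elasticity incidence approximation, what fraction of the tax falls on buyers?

Buyers' share ≈ 0.3.

Incidence ratio: buyers' share ≈ εs / (εs + |εd|) = 0.3 / (0.3 + 0.7) = 0.3.
Supply is the less elastic side, so buyers bear the smaller share.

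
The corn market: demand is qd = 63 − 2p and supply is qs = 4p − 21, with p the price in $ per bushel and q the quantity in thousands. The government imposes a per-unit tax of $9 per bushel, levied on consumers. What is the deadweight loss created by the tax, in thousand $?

Before the tax: set 63 − 2p = 4p − 21 → p* = $14, q* = 35.
With the tax collected from consumers, demand (in seller-price terms) shifts: qd = 63 − 2(p + 9).
Solving gives q = 23 with consumers paying $20 and producers receiving $11 (the $9 wedge).
Quantity falls by |ΔQ| = |35 − 23| = 12.
DWL = ½ · t · |ΔQ| = ½ · 9 · 12 = $54.

Deadweight loss = $54 thousand.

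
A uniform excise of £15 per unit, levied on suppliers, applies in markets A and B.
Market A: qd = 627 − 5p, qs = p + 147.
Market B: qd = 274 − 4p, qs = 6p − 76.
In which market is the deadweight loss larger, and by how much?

Market A: pre-tax p* = £80, q* = 227; post-tax q = 214.5; deadweight loss = £93.75.
Market B: pre-tax p* = £35, q* = 134; post-tax q = 98; deadweight loss = £270.
Difference: £93.75 vs £270 → market B is larger by £176.25.

Market B, by £176.25.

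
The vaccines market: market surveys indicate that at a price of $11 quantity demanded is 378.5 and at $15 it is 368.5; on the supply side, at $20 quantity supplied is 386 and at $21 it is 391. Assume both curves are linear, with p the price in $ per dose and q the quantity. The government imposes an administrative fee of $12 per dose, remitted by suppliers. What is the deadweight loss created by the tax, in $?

Deadweight loss = $120.

Demand slope: (368.5 − 378.5)/(15 − 11) = -2.5, so qd = 406 − 2.5p.
Supply slope: (391 − 386)/(21 − 20) = 5, so qs = 5p + 286.
Before the tax: set 406 − 2.5p = 5p + 286 → p* = $16, q* = 366.
With the tax collected from suppliers, supply shifts: qs = 5(p − 12) + 286.
New equilibrium: buyers pay $24, suppliers receive $12, q = 346. (Wedge: pb − ps = 12.)
Quantity falls by |ΔQ| = |366 − 346| = 20.
DWL = ½ · t · |ΔQ| = ½ · 12 · 20 = $120.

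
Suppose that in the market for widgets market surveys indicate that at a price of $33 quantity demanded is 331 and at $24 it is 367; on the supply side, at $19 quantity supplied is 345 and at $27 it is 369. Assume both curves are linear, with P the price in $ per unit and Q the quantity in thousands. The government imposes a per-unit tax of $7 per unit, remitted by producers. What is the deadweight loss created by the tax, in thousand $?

Demand slope: (367 − 331)/(24 − 33) = -4, so Qd = 463 − 4P.
Supply slope: (369 − 345)/(27 − 19) = 3, so Qs = 3P + 288.
Before the tax: set 463 − 4P = 3P + 288 → P* = $25, Q* = 363.
With the tax collected from producers, supply shifts: Qs = 3(P − 7) + 288.
Solving gives Q = 351 with consumers paying $28 and producers receiving $21 (the $7 wedge).
Quantity falls by |ΔQ| = |363 − 351| = 12.
DWL = ½ · t · |ΔQ| = ½ · 7 · 12 = $42.

Deadweight loss = $42 thousand.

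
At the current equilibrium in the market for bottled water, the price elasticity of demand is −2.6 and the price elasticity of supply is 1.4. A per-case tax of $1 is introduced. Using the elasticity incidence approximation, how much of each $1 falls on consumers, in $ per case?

Incidence ratio: consumers' share ≈ εs / (εs + |εd|) = 1.4 / (1.4 + 2.6) = 0.35.
So consumers bear ≈ 0.35 × $1 = $0.35; producers bear $0.65.

Consumers bear ≈ $0.35 per case.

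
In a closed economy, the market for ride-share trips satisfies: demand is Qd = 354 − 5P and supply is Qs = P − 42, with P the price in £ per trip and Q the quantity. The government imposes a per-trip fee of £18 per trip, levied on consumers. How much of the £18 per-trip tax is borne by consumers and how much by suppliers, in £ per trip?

Without the tax, 354 − 5P = P − 42 gives 6P = 396, so P* = £66 and Q* = 24.
With the tax collected from consumers, demand (in seller-price terms) shifts: Qd = 354 − 5(P + 18).
Solving gives Q = 9 with consumers paying £69 and suppliers receiving £51 (the £18 wedge).
Burden on consumers: £3; on suppliers: £15. (They sum to £18.)
The less price-elastic side of the market bears the larger share of a per-unit tax.

Consumers bear £3 per trip; suppliers bear £15 per trip.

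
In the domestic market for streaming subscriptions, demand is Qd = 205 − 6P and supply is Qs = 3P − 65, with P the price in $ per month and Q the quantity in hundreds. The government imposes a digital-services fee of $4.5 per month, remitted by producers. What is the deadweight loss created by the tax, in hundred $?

Before the tax: set 205 − 6P = 3P − 65 → P* = $30, Q* = 25.
With the tax collected from producers, supply shifts: Qs = 3(P − 4.5) − 65.
New equilibrium: buyers pay $31.5, producers receive $27, Q = 16. (Wedge: Pb − Ps = 4.5.)
Quantity falls by |ΔQ| = |25 − 16| = 9.
DWL = ½ · t · |ΔQ| = ½ · 4.5 · 9 = $20.25.

Deadweight loss = $20.25 hundred.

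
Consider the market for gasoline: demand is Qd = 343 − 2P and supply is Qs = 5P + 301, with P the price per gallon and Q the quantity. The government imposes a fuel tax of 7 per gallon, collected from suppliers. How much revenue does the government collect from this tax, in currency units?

Tax revenue = 2247.

Before the tax: set 343 − 2P = 5P + 301 → P* = 6, Q* = 331.
With the tax collected from suppliers, supply shifts: Qs = 5(P − 7) + 301.
New equilibrium: buyers pay 11, suppliers receive 4, Q = 321. (Wedge: Pb − Ps = 7.)
Revenue = t · Q = 7 · 321 = 2247.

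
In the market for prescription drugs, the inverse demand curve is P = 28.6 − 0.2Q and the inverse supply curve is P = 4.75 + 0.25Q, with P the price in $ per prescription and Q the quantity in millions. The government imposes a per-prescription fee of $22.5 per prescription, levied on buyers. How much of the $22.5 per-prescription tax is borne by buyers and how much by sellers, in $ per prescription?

Buyers bear $10 per prescription; sellers bear $12.5 per prescription.

Rewrite in direct form: Qd = 143 − 5P and Qs = 4P − 19.
Before the tax: set 143 − 5P = 4P − 19 → P* = $18, Q* = 53.
With the tax collected from buyers, demand (in seller-price terms) shifts: Qd = 143 − 5(P + 22.5).
Solving gives Q = 3 with buyers paying $28 and sellers receiving $5.5 (the $22.5 wedge).
Burden on buyers: $10; on sellers: $12.5. (They sum to $22.5.)
The less price-elastic side of the market bears the larger share of a per-unit tax.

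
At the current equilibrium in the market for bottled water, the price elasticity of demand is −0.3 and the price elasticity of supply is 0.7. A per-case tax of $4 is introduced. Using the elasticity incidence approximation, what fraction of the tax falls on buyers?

Incidence ratio: buyers' share ≈ εs / (εs + |εd|) = 0.7 / (0.7 + 0.3) = 0.7.
Supply is the more elastic side, so buyers bear the larger share.

Buyers' share ≈ 0.7.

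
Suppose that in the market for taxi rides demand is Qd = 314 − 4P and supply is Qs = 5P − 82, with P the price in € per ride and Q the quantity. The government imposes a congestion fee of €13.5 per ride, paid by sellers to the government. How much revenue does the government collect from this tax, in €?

Tax revenue = €1458.

Before the tax: set 314 − 4P = 5P − 82 → P* = €44, Q* = 138.
With the tax collected from sellers, supply shifts: Qs = 5(P − 13.5) − 82.
New equilibrium: consumers pay €51.5, sellers receive €38, Q = 108. (Wedge: Pb − Ps = 13.5.)
Revenue = t · Q = 13.5 · 108 = €1458.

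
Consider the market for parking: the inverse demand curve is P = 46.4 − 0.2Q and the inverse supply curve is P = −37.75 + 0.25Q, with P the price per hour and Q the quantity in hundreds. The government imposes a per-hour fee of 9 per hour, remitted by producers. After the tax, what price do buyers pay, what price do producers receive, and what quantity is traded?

Inverting to Q(P) form: Qd = 232 − 5P; Qs = 4P + 151.
Without the tax, 232 − 5P = 4P + 151 gives 9P = 81, so P* = 9 and Q* = 187.
With the tax collected from producers, supply shifts: Qs = 4(P − 9) + 151.
New equilibrium: buyers pay 13, producers receive 4, Q = 167. (Wedge: Pb − Ps = 9.)

Buyers pay 13; producers receive 4; quantity = 167.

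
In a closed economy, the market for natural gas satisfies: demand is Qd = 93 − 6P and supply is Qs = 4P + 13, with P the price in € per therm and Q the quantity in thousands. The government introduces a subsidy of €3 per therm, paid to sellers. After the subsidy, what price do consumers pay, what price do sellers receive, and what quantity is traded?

Consumers pay €6.8; sellers receive €9.8; quantity = 52.2.

Before the subsidy: set 93 − 6P = 4P + 13 → P* = €8, Q* = 45.
With a per-unit subsidy paid to sellers, each receives P + 3 per unit sold, so supply becomes Qs = 4(P + 3) + 13.
New equilibrium: consumers pay €6.8, sellers receive €9.8, Q = 52.2. (Wedge: Pb − Ps = −3.)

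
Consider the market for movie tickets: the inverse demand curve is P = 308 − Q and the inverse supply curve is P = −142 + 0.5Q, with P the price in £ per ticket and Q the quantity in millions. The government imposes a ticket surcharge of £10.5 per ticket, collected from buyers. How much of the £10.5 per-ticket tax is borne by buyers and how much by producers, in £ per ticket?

Inverting to Q(P) form: Qd = 308 − P; Qs = 2P + 284.
Without the tax, 308 − P = 2P + 284 gives 3P = 24, so P* = £8 and Q* = 300.
With the tax collected from buyers, demand (in seller-price terms) shifts: Qd = 308 − (P + 10.5).
New equilibrium: buyers pay £15, producers receive £4.5, Q = 293. (Wedge: Pb − Ps = 10.5.)
Burden on buyers: £7; on producers: £3.5. (They sum to £10.5.)
The less price-elastic side of the market bears the larger share of a per-unit tax.

Buyers bear £7 per ticket; producers bear £3.5 per ticket.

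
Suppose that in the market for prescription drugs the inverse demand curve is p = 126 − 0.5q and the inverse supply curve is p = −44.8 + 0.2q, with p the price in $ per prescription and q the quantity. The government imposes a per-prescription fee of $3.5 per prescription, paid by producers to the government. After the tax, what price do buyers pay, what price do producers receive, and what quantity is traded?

Rewrite in direct form: qd = 252 − 2p and qs = 5p + 224.
Without the tax, 252 − 2p = 5p + 224 gives 7p = 28, so p* = $4 and q* = 244.
With the tax collected from producers, supply shifts: qs = 5(p − 3.5) + 224.
Solving gives q = 239 with buyers paying $6.5 and producers receiving $3 (the $3.5 wedge).

Buyers pay $6.5; producers receive $3; quantity = 239.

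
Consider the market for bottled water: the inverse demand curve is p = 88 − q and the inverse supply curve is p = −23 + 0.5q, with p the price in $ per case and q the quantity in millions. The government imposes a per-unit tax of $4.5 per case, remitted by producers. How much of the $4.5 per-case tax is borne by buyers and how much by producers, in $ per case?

Rewrite in direct form: qd = 88 − p and qs = 2p + 46.
Without the tax, 88 − p = 2p + 46 gives 3p = 42, so p* = $14 and q* = 74.
With the tax collected from producers, supply shifts: qs = 2(p − 4.5) + 46.
New equilibrium: buyers pay $17, producers receive $12.5, q = 71. (Wedge: pb − ps = 4.5.)
Burden on buyers: $3; on producers: $1.5. (They sum to $4.5.)

Buyers bear $3 per case; producers bear $1.5 per case.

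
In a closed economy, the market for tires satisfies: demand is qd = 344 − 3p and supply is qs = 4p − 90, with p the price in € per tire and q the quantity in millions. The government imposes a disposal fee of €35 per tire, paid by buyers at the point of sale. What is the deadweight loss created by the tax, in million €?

Before the tax: set 344 − 3p = 4p − 90 → p* = €62, q* = 158.
With the tax collected from buyers, demand (in seller-price terms) shifts: qd = 344 − 3(p + 35).
New equilibrium: buyers pay €82, suppliers receive €47, q = 98. (Wedge: pb − ps = 35.)
Quantity falls by |ΔQ| = |158 − 98| = 60.
DWL = ½ · t · |ΔQ| = ½ · 35 · 60 = €1050.

Deadweight loss = €1050 million.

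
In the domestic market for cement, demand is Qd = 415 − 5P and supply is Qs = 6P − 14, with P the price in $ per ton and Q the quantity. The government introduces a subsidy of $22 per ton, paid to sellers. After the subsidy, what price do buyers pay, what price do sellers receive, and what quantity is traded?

Without the subsidy, 415 − 5P = 6P − 14 gives 11P = 429, so P* = $39 and Q* = 220.
With a per-unit subsidy paid to sellers, each receives P + 22 per unit sold, so supply becomes Qs = 6(P + 22) − 14.
Solving gives Q = 280 with buyers paying $27 and sellers receiving $49 (the $22 wedge).

Buyers pay $27; sellers receive $49; quantity = 280.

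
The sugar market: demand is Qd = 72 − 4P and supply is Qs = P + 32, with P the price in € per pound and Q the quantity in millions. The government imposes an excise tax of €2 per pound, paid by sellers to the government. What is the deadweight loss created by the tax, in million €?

Deadweight loss = €1.6 million.

Before the tax: set 72 − 4P = P + 32 → P* = €8, Q* = 40.
With the tax collected from sellers, supply shifts: Qs = (P − 2) + 32.
Solving gives Q = 38.4 with buyers paying €8.4 and sellers receiving €6.4 (the €2 wedge).
Quantity falls by |ΔQ| = |40 − 38.4| = 1.6.
DWL = ½ · t · |ΔQ| = ½ · 2 · 1.6 = €1.6.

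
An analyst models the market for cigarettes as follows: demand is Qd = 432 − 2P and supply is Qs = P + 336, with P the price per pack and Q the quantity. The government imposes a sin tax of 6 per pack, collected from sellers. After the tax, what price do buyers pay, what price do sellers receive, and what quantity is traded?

Buyers pay 34; sellers receive 28; quantity = 364.

Without the tax, 432 − 2P = P + 336 gives 3P = 96, so P* = 32 and Q* = 368.
With the tax collected from sellers, supply shifts: Qs = (P − 6) + 336.
New equilibrium: buyers pay 34, sellers receive 28, Q = 364. (Wedge: Pb − Ps = 6.)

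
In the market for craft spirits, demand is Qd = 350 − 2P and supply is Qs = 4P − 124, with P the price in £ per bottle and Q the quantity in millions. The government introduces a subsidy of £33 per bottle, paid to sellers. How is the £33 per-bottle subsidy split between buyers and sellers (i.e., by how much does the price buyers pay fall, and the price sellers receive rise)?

Without the subsidy, 350 − 2P = 4P − 124 gives 6P = 474, so P* = £79 and Q* = 192.
With a per-unit subsidy paid to sellers, each receives P + 33 per unit sold, so supply becomes Qs = 4(P + 33) − 124.
New equilibrium: buyers pay £57, sellers receive £90, Q = 236. (Wedge: Pb − Ps = −33.)
Gain to buyers: £22; to sellers: £11. (They sum to £33.)

Buyers gain £22 per bottle; sellers gain £11 per bottle.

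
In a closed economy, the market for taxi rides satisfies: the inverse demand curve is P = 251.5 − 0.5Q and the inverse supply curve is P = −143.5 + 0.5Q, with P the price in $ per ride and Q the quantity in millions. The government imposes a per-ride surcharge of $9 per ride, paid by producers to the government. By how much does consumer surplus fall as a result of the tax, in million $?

Consumer surplus falls by $1757.25 million.

Rewrite in direct form: Qd = 503 − 2P and Qs = 2P + 287.
Before the tax: set 503 − 2P = 2P + 287 → P* = $54, Q* = 395.
With the tax collected from producers, supply shifts: Qs = 2(P − 9) + 287.
Solving gives Q = 386 with consumers paying $58.5 and producers receiving $49.5 (the $9 wedge).
ΔCS is the trapezoid between Q = 386 and Q = 395 of height $4.5: ½ · (395 + 386) · 4.5 = $1757.25.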